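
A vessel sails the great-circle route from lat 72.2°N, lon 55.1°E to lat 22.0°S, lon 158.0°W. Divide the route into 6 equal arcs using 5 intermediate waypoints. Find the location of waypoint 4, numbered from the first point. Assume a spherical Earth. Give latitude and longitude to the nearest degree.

Convert each endpoint to a unit vector on the sphere (x = cos φ cos λ, y = cos φ sin λ, z = sin φ).
The central angle between the endpoints is δ = arccos(p₁·p₂) ≈ 2.207 rad (126.4°).
Interpolate at f = 4/6 with slerp weights a = sin((1−f)δ)/sin δ ≈ 0.834, b = sin(fδ)/sin δ ≈ 1.237.
p = a·p₁ + b·p₂ ≈ (-0.918, -0.220, 0.331); φ = arcsin(p_z) ≈ 19.33°, λ = atan2(p_y, p_x) ≈ -166.49°.

≈ lat 19°N, lon 166°W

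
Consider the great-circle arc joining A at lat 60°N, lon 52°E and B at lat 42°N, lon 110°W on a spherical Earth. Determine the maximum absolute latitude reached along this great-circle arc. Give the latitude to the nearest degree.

The great circle lies in the plane with unit normal n̂ = (p₁ × p₂)/|p₁ × p₂|.
Here n̂_z ≈ -0.118; the vertex latitude is φ_max = arccos|n̂_z| ≈ 83.2°.
Check via Clairaut: cos φ_max = |cos φ₁| · sin C = cos(60.0°)·sin(13.6°) ≈ 0.118, again giving ≈ 83.2°.

≈ 83°N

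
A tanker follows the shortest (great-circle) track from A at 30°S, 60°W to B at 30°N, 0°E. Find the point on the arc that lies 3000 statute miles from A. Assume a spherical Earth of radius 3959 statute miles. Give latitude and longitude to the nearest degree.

From cos δ = sin φ₁ sin φ₂ + cos φ₁ cos φ₂ cos Δλ, the central angle is δ ≈ 1.445 rad (82.8°). The total great-circle distance is δ·R ≈ 1.445 × 3959 ≈ 5723 mi, so the target fraction is f = 3000/5723 ≈ 0.524.
Interpolate at f ≈ 0.524 with slerp weights a = sin((1−f)δ)/sin δ ≈ 0.640, b = sin(fδ)/sin δ ≈ 0.693.
p = a·p₁ + b·p₂ ≈ (0.877, -0.480, 0.026); φ = arcsin(p_z) ≈ 1.52°, λ = atan2(p_y, p_x) ≈ -28.69°.

≈ 2°N, 29°W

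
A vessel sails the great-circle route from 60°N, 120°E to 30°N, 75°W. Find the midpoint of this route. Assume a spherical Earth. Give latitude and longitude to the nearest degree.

Write both endpoints as unit vectors p₁, p₂ with components (cos φ cos λ, cos φ sin λ, sin φ).
The central angle between the endpoints is δ = arccos(p₁·p₂) ≈ 1.556 rad (89.2°).
Interpolate at f = 1/2 with slerp weights a = sin((1−f)δ)/sin δ ≈ 0.702, b = sin(fδ)/sin δ ≈ 0.702.
p = a·p₁ + b·p₂ ≈ (-0.018, -0.283, 0.959); φ = arcsin(p_z) ≈ 73.51°, λ = atan2(p_y, p_x) ≈ -93.67°.

≈ 74°N, 94°W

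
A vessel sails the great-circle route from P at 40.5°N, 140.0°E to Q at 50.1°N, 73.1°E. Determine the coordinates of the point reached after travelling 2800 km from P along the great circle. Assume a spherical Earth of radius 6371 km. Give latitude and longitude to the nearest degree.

Write both endpoints as unit vectors p₁, p₂ with components (cos φ cos λ, cos φ sin λ, sin φ).
The central angle between the endpoints is δ = arccos(p₁·p₂) ≈ 0.810 rad (46.4°). The total great-circle distance is δ·R ≈ 0.810 × 6371 ≈ 5160 km, so the target fraction is f = 2800/5160 ≈ 0.543.
Interpolate at f ≈ 0.543 with slerp weights a = sin((1−f)δ)/sin δ ≈ 0.500, b = sin(fδ)/sin δ ≈ 0.588.
p = a·p₁ + b·p₂ ≈ (-0.182, 0.605, 0.775); φ = arcsin(p_z) ≈ 50.83°, λ = atan2(p_y, p_x) ≈ 106.71°.

≈ 51°N, 107°E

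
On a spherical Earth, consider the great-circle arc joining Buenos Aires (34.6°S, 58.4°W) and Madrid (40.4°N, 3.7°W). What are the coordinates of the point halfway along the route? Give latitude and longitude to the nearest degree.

Convert each endpoint to a unit vector on the sphere (x = cos φ cos λ, y = cos φ sin λ, z = sin φ).
The central angle between the endpoints is δ = arccos(p₁·p₂) ≈ 1.577 rad (90.3°).
Interpolate at f = 1/2 with slerp weights a = sin((1−f)δ)/sin δ ≈ 0.709, b = sin(fδ)/sin δ ≈ 0.709.
p = a·p₁ + b·p₂ ≈ (0.845, -0.532, 0.057); φ = arcsin(p_z) ≈ 3.26°, λ = atan2(p_y, p_x) ≈ -32.20°.

≈ (3°N, 32°W)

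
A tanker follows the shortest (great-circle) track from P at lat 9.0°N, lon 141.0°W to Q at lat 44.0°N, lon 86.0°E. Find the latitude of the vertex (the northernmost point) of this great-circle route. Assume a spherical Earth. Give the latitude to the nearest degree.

The great circle lies in the plane with unit normal n̂ = (p₁ × p₂)/|p₁ × p₂|.
Here n̂_z ≈ -0.561; the vertex latitude is φ_max = arccos|n̂_z| ≈ 55.9°.
Check via Clairaut: cos φ_max = |cos φ₁| · sin C = cos(9.0°)·sin(34.6°) ≈ 0.561, again giving ≈ 55.9°.

≈ 56°N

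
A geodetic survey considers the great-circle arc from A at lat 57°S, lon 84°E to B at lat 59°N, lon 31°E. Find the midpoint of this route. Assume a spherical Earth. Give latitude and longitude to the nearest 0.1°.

≈ lat 1.1°N, lon 58.3°E

Convert each endpoint to a unit vector on the sphere (x = cos φ cos λ, y = cos φ sin λ, z = sin φ).
The central angle between the endpoints is δ = arccos(p₁·p₂) ≈ 2.153 rad (123.4°).
Interpolate at f = 1/2 with slerp weights a = sin((1−f)δ)/sin δ ≈ 1.054, b = sin(fδ)/sin δ ≈ 1.054.
p = a·p₁ + b·p₂ ≈ (0.525, 0.851, 0.019); φ = arcsin(p_z) ≈ 1.12°, λ = atan2(p_y, p_x) ≈ 58.30°.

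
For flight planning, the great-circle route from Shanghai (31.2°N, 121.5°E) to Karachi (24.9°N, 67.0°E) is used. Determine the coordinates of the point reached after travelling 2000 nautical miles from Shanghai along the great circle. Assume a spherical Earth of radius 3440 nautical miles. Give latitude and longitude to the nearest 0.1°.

≈ (29.2°N, 82.8°E)

Write both endpoints as unit vectors p₁, p₂ with components (cos φ cos λ, cos φ sin λ, sin φ).
The central angle between the endpoints is δ = arccos(p₁·p₂) ≈ 0.838 rad (48.0°). The total great-circle distance is δ·R ≈ 0.838 × 3440 ≈ 2884 nmi, so the target fraction is f = 2000/2884 ≈ 0.693.
Interpolate at f ≈ 0.693 with slerp weights a = sin((1−f)δ)/sin δ ≈ 0.342, b = sin(fδ)/sin δ ≈ 0.739.
p = a·p₁ + b·p₂ ≈ (0.109, 0.866, 0.488); φ = arcsin(p_z) ≈ 29.21°, λ = atan2(p_y, p_x) ≈ 82.83°.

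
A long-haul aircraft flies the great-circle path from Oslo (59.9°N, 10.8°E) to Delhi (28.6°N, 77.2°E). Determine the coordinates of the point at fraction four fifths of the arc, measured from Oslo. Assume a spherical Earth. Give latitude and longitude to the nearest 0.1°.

Convert each endpoint to a unit vector on the sphere (x = cos φ cos λ, y = cos φ sin λ, z = sin φ).
The central angle between the endpoints is δ = arccos(p₁·p₂) ≈ 0.939 rad (53.8°).
Interpolate at f = 4/5 with slerp weights a = sin((1−f)δ)/sin δ ≈ 0.231, b = sin(fδ)/sin δ ≈ 0.846.
p = a·p₁ + b·p₂ ≈ (0.279, 0.746, 0.605); φ = arcsin(p_z) ≈ 37.23°, λ = atan2(p_y, p_x) ≈ 69.53°.

≈ 37.2°N, 69.5°E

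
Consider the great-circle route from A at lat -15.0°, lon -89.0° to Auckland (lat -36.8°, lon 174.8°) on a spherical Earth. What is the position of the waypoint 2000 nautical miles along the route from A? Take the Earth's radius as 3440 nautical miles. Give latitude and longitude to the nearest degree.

≈ lat -32°, lon -120°

Convert each endpoint to a unit vector on the sphere (x = cos φ cos λ, y = cos φ sin λ, z = sin φ).
The central angle between the endpoints is δ = arccos(p₁·p₂) ≈ 1.499 rad (85.9°). The total great-circle distance is δ·R ≈ 1.499 × 3440 ≈ 5157 nmi, so the target fraction is f = 2000/5157 ≈ 0.388.
Interpolate at f ≈ 0.388 with slerp weights a = sin((1−f)δ)/sin δ ≈ 0.796, b = sin(fδ)/sin δ ≈ 0.551.
p = a·p₁ + b·p₂ ≈ (-0.426, -0.729, -0.536); φ = arcsin(p_z) ≈ -32.41°, λ = atan2(p_y, p_x) ≈ -120.28°.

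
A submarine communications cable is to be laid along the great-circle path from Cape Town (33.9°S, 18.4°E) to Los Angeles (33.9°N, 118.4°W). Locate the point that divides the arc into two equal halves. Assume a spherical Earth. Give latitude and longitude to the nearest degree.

≈ 0°N, 50°W

The haversine formula gives a central angle δ ≈ 2.521 rad (144.4°) between the endpoints.
Interpolate at f = 1/2 with slerp weights a = sin((1−f)δ)/sin δ ≈ 1.636, b = sin(fδ)/sin δ ≈ 1.636.
p = a·p₁ + b·p₂ ≈ (0.643, -0.766, 0.000); φ = arcsin(p_z) ≈ 0.00°, λ = atan2(p_y, p_x) ≈ -50.00°.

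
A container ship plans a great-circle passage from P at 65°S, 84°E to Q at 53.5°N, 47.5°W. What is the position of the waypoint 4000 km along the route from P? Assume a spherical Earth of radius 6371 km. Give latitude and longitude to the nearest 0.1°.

Convert each endpoint to a unit vector on the sphere (x = cos φ cos λ, y = cos φ sin λ, z = sin φ).
The central angle between the endpoints is δ = arccos(p₁·p₂) ≈ 2.679 rad (153.5°). The total great-circle distance is δ·R ≈ 2.679 × 6371 ≈ 17071 km, so the target fraction is f = 4000/17071 ≈ 0.234.
Interpolate at f ≈ 0.234 with slerp weights a = sin((1−f)δ)/sin δ ≈ 1.989, b = sin(fδ)/sin δ ≈ 1.318.
p = a·p₁ + b·p₂ ≈ (0.617, 0.258, -0.743); φ = arcsin(p_z) ≈ -48.01°, λ = atan2(p_y, p_x) ≈ 22.68°.

≈ 48.0°S, 22.7°E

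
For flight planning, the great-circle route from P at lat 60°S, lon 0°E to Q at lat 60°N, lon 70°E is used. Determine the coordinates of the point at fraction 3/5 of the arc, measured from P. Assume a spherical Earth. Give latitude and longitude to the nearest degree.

≈ lat 12°N, lon 39°E

From cos δ = sin φ₁ sin φ₂ + cos φ₁ cos φ₂ cos Δλ, the central angle is δ ≈ 2.298 rad (131.6°).
Interpolate at f = 3/5 with slerp weights a = sin((1−f)δ)/sin δ ≈ 1.064, b = sin(fδ)/sin δ ≈ 1.314.
p = a·p₁ + b·p₂ ≈ (0.757, 0.617, 0.216); φ = arcsin(p_z) ≈ 12.49°, λ = atan2(p_y, p_x) ≈ 39.21°.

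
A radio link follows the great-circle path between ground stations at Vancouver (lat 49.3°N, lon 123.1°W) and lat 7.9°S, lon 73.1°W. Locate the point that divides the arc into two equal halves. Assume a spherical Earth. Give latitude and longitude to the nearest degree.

Convert each endpoint to a unit vector on the sphere (x = cos φ cos λ, y = cos φ sin λ, z = sin φ).
The central angle between the endpoints is δ = arccos(p₁·p₂) ≈ 1.255 rad (71.9°).
Interpolate at f = 1/2 with slerp weights a = sin((1−f)δ)/sin δ ≈ 0.618, b = sin(fδ)/sin δ ≈ 0.618.
p = a·p₁ + b·p₂ ≈ (-0.042, -0.923, 0.383); φ = arcsin(p_z) ≈ 22.54°, λ = atan2(p_y, p_x) ≈ -92.61°.

≈ lat 23°N, lon 93°W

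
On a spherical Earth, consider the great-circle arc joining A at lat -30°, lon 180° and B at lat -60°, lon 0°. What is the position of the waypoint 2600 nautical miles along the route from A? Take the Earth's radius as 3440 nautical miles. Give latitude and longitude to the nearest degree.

Convert each endpoint to a unit vector on the sphere (x = cos φ cos λ, y = cos φ sin λ, z = sin φ).
The central angle between the endpoints is δ = arccos(p₁·p₂) ≈ 1.571 rad (90.0°). The total great-circle distance is δ·R ≈ 1.571 × 3440 ≈ 5404 nmi, so the target fraction is f = 2600/5404 ≈ 0.481.
Interpolate at f ≈ 0.481 with slerp weights a = sin((1−f)δ)/sin δ ≈ 0.728, b = sin(fδ)/sin δ ≈ 0.686.
p = a·p₁ + b·p₂ ≈ (-0.287, -0.000, -0.958); φ = arcsin(p_z) ≈ -73.30°, λ = atan2(p_y, p_x) ≈ -180.00°.

≈ lat -73°, lon 180°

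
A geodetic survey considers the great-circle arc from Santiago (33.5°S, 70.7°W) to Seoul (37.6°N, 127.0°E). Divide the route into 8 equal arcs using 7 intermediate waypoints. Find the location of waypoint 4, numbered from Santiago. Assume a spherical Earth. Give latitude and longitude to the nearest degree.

≈ 13°N, 143°W

Convert each endpoint to a unit vector on the sphere (x = cos φ cos λ, y = cos φ sin λ, z = sin φ).
The central angle between the endpoints is δ = arccos(p₁·p₂) ≈ 2.881 rad (165.1°).
Interpolate at f = 4/8 with slerp weights a = sin((1−f)δ)/sin δ ≈ 3.844, b = sin(fδ)/sin δ ≈ 3.844.
p = a·p₁ + b·p₂ ≈ (-0.773, -0.593, 0.224); φ = arcsin(p_z) ≈ 12.93°, λ = atan2(p_y, p_x) ≈ -142.52°.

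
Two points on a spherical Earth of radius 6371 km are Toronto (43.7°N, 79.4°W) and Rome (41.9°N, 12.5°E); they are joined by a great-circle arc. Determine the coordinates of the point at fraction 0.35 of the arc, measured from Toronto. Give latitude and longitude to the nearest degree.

Write both endpoints as unit vectors p₁, p₂ with components (cos φ cos λ, cos φ sin λ, sin φ).
The central angle between the endpoints is δ = arccos(p₁·p₂) ≈ 1.111 rad (63.7°).
Interpolate at f = 0.35 with slerp weights a = sin((1−f)δ)/sin δ ≈ 0.738, b = sin(fδ)/sin δ ≈ 0.423.
p = a·p₁ + b·p₂ ≈ (0.406, -0.456, 0.792); φ = arcsin(p_z) ≈ 52.39°, λ = atan2(p_y, p_x) ≈ -48.35°.

≈ 52°N, 48°W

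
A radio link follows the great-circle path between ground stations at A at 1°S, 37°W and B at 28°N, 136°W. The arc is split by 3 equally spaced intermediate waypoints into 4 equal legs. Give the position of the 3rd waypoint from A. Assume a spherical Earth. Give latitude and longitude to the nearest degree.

Write both endpoints as unit vectors p₁, p₂ with components (cos φ cos λ, cos φ sin λ, sin φ).
The central angle between the endpoints is δ = arccos(p₁·p₂) ≈ 1.718 rad (98.4°).
Interpolate at f = 3/4 with slerp weights a = sin((1−f)δ)/sin δ ≈ 0.421, b = sin(fδ)/sin δ ≈ 0.971.
p = a·p₁ + b·p₂ ≈ (-0.281, -0.849, 0.448); φ = arcsin(p_z) ≈ 26.64°, λ = atan2(p_y, p_x) ≈ -108.29°.

≈ 27°N, 108°W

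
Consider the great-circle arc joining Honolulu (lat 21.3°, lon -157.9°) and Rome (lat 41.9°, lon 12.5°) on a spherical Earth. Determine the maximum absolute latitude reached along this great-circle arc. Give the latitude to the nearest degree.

≈ 83°

The great circle lies in the plane with unit normal n̂ = (p₁ × p₂)/|p₁ × p₂|.
Here n̂_z ≈ +0.129; the vertex latitude is φ_max = arccos|n̂_z| ≈ 82.6°.
Check via Clairaut: cos φ_max = |cos φ₁| · sin C = cos(21.3°)·sin(8.0°) ≈ 0.129, again giving ≈ 82.6°.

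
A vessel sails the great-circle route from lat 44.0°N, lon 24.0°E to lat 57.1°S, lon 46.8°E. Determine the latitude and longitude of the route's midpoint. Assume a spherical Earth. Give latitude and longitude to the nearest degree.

≈ lat 7°S, lon 34°E

Convert each endpoint to a unit vector on the sphere (x = cos φ cos λ, y = cos φ sin λ, z = sin φ).
The central angle between the endpoints is δ = arccos(p₁·p₂) ≈ 1.796 rad (102.9°).
Interpolate at f = 1/2 with slerp weights a = sin((1−f)δ)/sin δ ≈ 0.802, b = sin(fδ)/sin δ ≈ 0.802.
p = a·p₁ + b·p₂ ≈ (0.825, 0.552, -0.116); φ = arcsin(p_z) ≈ -6.68°, λ = atan2(p_y, p_x) ≈ 33.79°.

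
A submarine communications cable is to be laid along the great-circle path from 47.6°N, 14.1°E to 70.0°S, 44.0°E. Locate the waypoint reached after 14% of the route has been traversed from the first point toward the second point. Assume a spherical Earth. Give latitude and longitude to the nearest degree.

≈ 31°N, 18°E

The haversine formula gives a central angle δ ≈ 2.087 rad (119.6°) between the endpoints.
Interpolate at f = 0.14 with slerp weights a = sin((1−f)δ)/sin δ ≈ 1.121, b = sin(fδ)/sin δ ≈ 0.331.
p = a·p₁ + b·p₂ ≈ (0.815, 0.263, 0.517); φ = arcsin(p_z) ≈ 31.11°, λ = atan2(p_y, p_x) ≈ 17.88°.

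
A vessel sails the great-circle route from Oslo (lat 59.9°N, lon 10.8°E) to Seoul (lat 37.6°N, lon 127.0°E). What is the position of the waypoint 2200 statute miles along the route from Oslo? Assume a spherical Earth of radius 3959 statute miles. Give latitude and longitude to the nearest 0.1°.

From cos δ = sin φ₁ sin φ₂ + cos φ₁ cos φ₂ cos Δλ, the central angle is δ ≈ 1.211 rad (69.4°). The total great-circle distance is δ·R ≈ 1.211 × 3959 ≈ 4793 mi, so the target fraction is f = 2200/4793 ≈ 0.459.
Interpolate at f ≈ 0.459 with slerp weights a = sin((1−f)δ)/sin δ ≈ 0.651, b = sin(fδ)/sin δ ≈ 0.564.
p = a·p₁ + b·p₂ ≈ (0.052, 0.418, 0.907); φ = arcsin(p_z) ≈ 65.10°, λ = atan2(p_y, p_x) ≈ 82.93°.

≈ lat 65.1°N, lon 82.9°E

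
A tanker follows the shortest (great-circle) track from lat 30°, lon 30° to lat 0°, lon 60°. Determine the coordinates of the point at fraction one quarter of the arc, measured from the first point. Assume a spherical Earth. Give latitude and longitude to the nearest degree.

From cos δ = sin φ₁ sin φ₂ + cos φ₁ cos φ₂ cos Δλ, the central angle is δ ≈ 0.723 rad (41.4°).
Interpolate at f = 1/4 with slerp weights a = sin((1−f)δ)/sin δ ≈ 0.780, b = sin(fδ)/sin δ ≈ 0.272.
p = a·p₁ + b·p₂ ≈ (0.721, 0.573, 0.390); φ = arcsin(p_z) ≈ 22.95°, λ = atan2(p_y, p_x) ≈ 38.48°.

≈ lat 23°, lon 38°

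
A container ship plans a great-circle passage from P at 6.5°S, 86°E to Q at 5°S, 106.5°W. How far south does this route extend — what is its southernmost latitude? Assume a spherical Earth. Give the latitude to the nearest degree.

≈ 43°S

The great circle lies in the plane with unit normal n̂ = (p₁ × p₂)/|p₁ × p₂|.
Here n̂_z ≈ +0.734; the vertex latitude is φ_max = arccos|n̂_z| ≈ 42.8°.
Check via Clairaut: cos φ_max = |cos φ₁| · sin C = cos(6.5°)·sin(132.4°) ≈ 0.734, again giving ≈ 42.8°.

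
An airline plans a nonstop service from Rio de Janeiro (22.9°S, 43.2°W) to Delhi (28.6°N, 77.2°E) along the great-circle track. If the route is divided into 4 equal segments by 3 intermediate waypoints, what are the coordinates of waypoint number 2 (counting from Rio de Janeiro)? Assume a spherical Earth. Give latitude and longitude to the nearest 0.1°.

≈ 5.7°N, 14.6°E

Write both endpoints as unit vectors p₁, p₂ with components (cos φ cos λ, cos φ sin λ, sin φ).
The central angle between the endpoints is δ = arccos(p₁·p₂) ≈ 2.209 rad (126.6°).
Interpolate at f = 2/4 with slerp weights a = sin((1−f)δ)/sin δ ≈ 1.112, b = sin(fδ)/sin δ ≈ 1.112.
p = a·p₁ + b·p₂ ≈ (0.963, 0.251, 0.100); φ = arcsin(p_z) ≈ 5.72°, λ = atan2(p_y, p_x) ≈ 14.60°.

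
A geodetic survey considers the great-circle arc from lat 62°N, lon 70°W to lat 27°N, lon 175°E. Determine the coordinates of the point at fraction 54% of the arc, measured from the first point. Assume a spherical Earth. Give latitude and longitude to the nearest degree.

≈ lat 57°N, lon 158°W

Convert each endpoint to a unit vector on the sphere (x = cos φ cos λ, y = cos φ sin λ, z = sin φ).
The central angle between the endpoints is δ = arccos(p₁·p₂) ≈ 1.345 rad (77.1°).
Interpolate at f = 0.54 with slerp weights a = sin((1−f)δ)/sin δ ≈ 0.595, b = sin(fδ)/sin δ ≈ 0.681.
p = a·p₁ + b·p₂ ≈ (-0.509, -0.210, 0.835); φ = arcsin(p_z) ≈ 56.59°, λ = atan2(p_y, p_x) ≈ -157.63°.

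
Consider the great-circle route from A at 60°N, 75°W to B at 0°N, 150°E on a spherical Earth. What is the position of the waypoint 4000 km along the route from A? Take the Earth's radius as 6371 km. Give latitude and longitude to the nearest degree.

Convert each endpoint to a unit vector on the sphere (x = cos φ cos λ, y = cos φ sin λ, z = sin φ).
The central angle between the endpoints is δ = arccos(p₁·p₂) ≈ 1.932 rad (110.7°). The total great-circle distance is δ·R ≈ 1.932 × 6371 ≈ 12310 km, so the target fraction is f = 4000/12310 ≈ 0.325.
Interpolate at f ≈ 0.325 with slerp weights a = sin((1−f)δ)/sin δ ≈ 1.031, b = sin(fδ)/sin δ ≈ 0.628.
p = a·p₁ + b·p₂ ≈ (-0.410, -0.184, 0.893); φ = arcsin(p_z) ≈ 63.27°, λ = atan2(p_y, p_x) ≈ -155.84°.

≈ 63°N, 156°W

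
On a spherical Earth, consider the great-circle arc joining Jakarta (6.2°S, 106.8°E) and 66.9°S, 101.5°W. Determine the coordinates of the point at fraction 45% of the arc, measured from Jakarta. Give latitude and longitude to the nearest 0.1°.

≈ 51.8°S, 119.9°E

Convert each endpoint to a unit vector on the sphere (x = cos φ cos λ, y = cos φ sin λ, z = sin φ).
The central angle between the endpoints is δ = arccos(p₁·p₂) ≈ 1.817 rad (104.1°).
Interpolate at f = 0.45 with slerp weights a = sin((1−f)δ)/sin δ ≈ 0.867, b = sin(fδ)/sin δ ≈ 0.752.
p = a·p₁ + b·p₂ ≈ (-0.308, 0.536, -0.786); φ = arcsin(p_z) ≈ -51.79°, λ = atan2(p_y, p_x) ≈ 119.88°.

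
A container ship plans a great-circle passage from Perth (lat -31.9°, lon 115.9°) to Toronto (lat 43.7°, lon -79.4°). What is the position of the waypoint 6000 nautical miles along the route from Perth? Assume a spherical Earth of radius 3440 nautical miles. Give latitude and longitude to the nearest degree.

≈ lat 46°, lon -175°

Write both endpoints as unit vectors p₁, p₂ with components (cos φ cos λ, cos φ sin λ, sin φ).
The central angle between the endpoints is δ = arccos(p₁·p₂) ≈ 2.848 rad (163.2°). The total great-circle distance is δ·R ≈ 2.848 × 3440 ≈ 9796 nmi, so the target fraction is f = 6000/9796 ≈ 0.612.
Interpolate at f ≈ 0.612 with slerp weights a = sin((1−f)δ)/sin δ ≈ 3.082, b = sin(fδ)/sin δ ≈ 3.400.
p = a·p₁ + b·p₂ ≈ (-0.691, -0.063, 0.721); φ = arcsin(p_z) ≈ 46.10°, λ = atan2(p_y, p_x) ≈ -174.81°.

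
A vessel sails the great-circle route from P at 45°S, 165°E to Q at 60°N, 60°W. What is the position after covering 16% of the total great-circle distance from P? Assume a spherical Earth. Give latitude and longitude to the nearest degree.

≈ 26°S, 177°W

Write both endpoints as unit vectors p₁, p₂ with components (cos φ cos λ, cos φ sin λ, sin φ).
The central angle between the endpoints is δ = arccos(p₁·p₂) ≈ 2.611 rad (149.6°).
Interpolate at f = 0.16 with slerp weights a = sin((1−f)δ)/sin δ ≈ 1.605, b = sin(fδ)/sin δ ≈ 0.801.
p = a·p₁ + b·p₂ ≈ (-0.896, -0.053, -0.441); φ = arcsin(p_z) ≈ -26.17°, λ = atan2(p_y, p_x) ≈ -176.60°.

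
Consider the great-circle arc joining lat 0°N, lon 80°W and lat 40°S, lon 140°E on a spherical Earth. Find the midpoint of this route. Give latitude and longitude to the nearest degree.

≈ lat 45°S, lon 130°W

Convert each endpoint to a unit vector on the sphere (x = cos φ cos λ, y = cos φ sin λ, z = sin φ).
The central angle between the endpoints is δ = arccos(p₁·p₂) ≈ 2.198 rad (125.9°).
Interpolate at f = 1/2 with slerp weights a = sin((1−f)δ)/sin δ ≈ 1.100, b = sin(fδ)/sin δ ≈ 1.100.
p = a·p₁ + b·p₂ ≈ (-0.455, -0.542, -0.707); φ = arcsin(p_z) ≈ -45.00°, λ = atan2(p_y, p_x) ≈ -130.00°.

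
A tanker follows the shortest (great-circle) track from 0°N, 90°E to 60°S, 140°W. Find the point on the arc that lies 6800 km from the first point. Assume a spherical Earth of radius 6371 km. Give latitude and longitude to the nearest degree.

The haversine formula gives a central angle δ ≈ 1.898 rad (108.7°) between the endpoints. The total great-circle distance is δ·R ≈ 1.898 × 6371 ≈ 12092 km, so the target fraction is f = 6800/12092 ≈ 0.562.
Interpolate at f ≈ 0.562 with slerp weights a = sin((1−f)δ)/sin δ ≈ 0.780, b = sin(fδ)/sin δ ≈ 0.925.
p = a·p₁ + b·p₂ ≈ (-0.354, 0.482, -0.801); φ = arcsin(p_z) ≈ -53.23°, λ = atan2(p_y, p_x) ≈ 126.29°.

≈ 53°S, 126°E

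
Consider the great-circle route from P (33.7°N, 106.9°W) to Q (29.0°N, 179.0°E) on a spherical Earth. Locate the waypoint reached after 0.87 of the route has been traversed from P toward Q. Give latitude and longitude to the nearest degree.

≈ (32°N, 172°W)

From cos δ = sin φ₁ sin φ₂ + cos φ₁ cos φ₂ cos Δλ, the central angle is δ ≈ 1.083 rad (62.1°).
Interpolate at f = 0.87 with slerp weights a = sin((1−f)δ)/sin δ ≈ 0.159, b = sin(fδ)/sin δ ≈ 0.916.
p = a·p₁ + b·p₂ ≈ (-0.839, -0.112, 0.532); φ = arcsin(p_z) ≈ 32.15°, λ = atan2(p_y, p_x) ≈ -172.37°.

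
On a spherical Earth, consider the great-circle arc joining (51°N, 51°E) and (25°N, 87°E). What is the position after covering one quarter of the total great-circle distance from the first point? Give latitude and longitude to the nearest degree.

≈ (46°N, 63°E)

Convert each endpoint to a unit vector on the sphere (x = cos φ cos λ, y = cos φ sin λ, z = sin φ).
The central angle between the endpoints is δ = arccos(p₁·p₂) ≈ 0.660 rad (37.8°).
Interpolate at f = 1/4 with slerp weights a = sin((1−f)δ)/sin δ ≈ 0.775, b = sin(fδ)/sin δ ≈ 0.268.
p = a·p₁ + b·p₂ ≈ (0.320, 0.621, 0.715); φ = arcsin(p_z) ≈ 45.67°, λ = atan2(p_y, p_x) ≈ 62.79°.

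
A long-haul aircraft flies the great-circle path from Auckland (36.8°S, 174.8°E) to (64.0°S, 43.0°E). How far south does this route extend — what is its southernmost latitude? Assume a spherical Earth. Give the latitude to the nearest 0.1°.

The great circle lies in the plane with unit normal n̂ = (p₁ × p₂)/|p₁ × p₂|.
Here n̂_z ≈ -0.275; the vertex latitude is φ_max = arccos|n̂_z| ≈ 74.1°.

≈ 74.1°S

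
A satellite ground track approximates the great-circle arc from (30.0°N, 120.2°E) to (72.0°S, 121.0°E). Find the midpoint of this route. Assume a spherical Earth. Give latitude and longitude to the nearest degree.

The haversine formula gives a central angle δ ≈ 1.780 rad (102.0°) between the endpoints.
Interpolate at f = 1/2 with slerp weights a = sin((1−f)δ)/sin δ ≈ 0.795, b = sin(fδ)/sin δ ≈ 0.795.
p = a·p₁ + b·p₂ ≈ (-0.473, 0.805, -0.358); φ = arcsin(p_z) ≈ -21.00°, λ = atan2(p_y, p_x) ≈ 120.41°.

≈ (21°S, 120°E)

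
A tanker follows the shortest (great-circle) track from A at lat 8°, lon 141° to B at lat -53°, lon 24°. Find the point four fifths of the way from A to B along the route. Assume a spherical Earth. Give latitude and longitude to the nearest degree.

Convert each endpoint to a unit vector on the sphere (x = cos φ cos λ, y = cos φ sin λ, z = sin φ).
The central angle between the endpoints is δ = arccos(p₁·p₂) ≈ 1.962 rad (112.4°).
Interpolate at f = 4/5 with slerp weights a = sin((1−f)δ)/sin δ ≈ 0.414, b = sin(fδ)/sin δ ≈ 1.082.
p = a·p₁ + b·p₂ ≈ (0.276, 0.523, -0.806); φ = arcsin(p_z) ≈ -53.75°, λ = atan2(p_y, p_x) ≈ 62.14°.

≈ lat -54°, lon 62°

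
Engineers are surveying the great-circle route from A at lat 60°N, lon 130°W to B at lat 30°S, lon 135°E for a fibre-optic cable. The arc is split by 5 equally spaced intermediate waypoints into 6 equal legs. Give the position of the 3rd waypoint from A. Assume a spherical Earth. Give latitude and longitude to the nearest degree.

≈ lat 21°N, lon 166°E

Write both endpoints as unit vectors p₁, p₂ with components (cos φ cos λ, cos φ sin λ, sin φ).
The central angle between the endpoints is δ = arccos(p₁·p₂) ≈ 2.061 rad (118.1°).
Interpolate at f = 3/6 with slerp weights a = sin((1−f)δ)/sin δ ≈ 0.972, b = sin(fδ)/sin δ ≈ 0.972.
p = a·p₁ + b·p₂ ≈ (-0.908, 0.223, 0.356); φ = arcsin(p_z) ≈ 20.84°, λ = atan2(p_y, p_x) ≈ 166.20°.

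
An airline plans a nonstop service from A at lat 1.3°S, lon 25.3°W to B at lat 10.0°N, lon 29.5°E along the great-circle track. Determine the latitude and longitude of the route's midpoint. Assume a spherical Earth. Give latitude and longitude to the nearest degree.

≈ lat 5°N, lon 2°E

Convert each endpoint to a unit vector on the sphere (x = cos φ cos λ, y = cos φ sin λ, z = sin φ).
The central angle between the endpoints is δ = arccos(p₁·p₂) ≈ 0.972 rad (55.7°).
Interpolate at f = 1/2 with slerp weights a = sin((1−f)δ)/sin δ ≈ 0.565, b = sin(fδ)/sin δ ≈ 0.565.
p = a·p₁ + b·p₂ ≈ (0.996, 0.033, 0.085); φ = arcsin(p_z) ≈ 4.90°, λ = atan2(p_y, p_x) ≈ 1.88°.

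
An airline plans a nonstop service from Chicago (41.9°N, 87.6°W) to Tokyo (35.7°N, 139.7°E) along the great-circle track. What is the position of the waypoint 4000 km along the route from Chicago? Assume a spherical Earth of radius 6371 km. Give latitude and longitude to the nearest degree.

≈ 63°N, 138°W

Convert each endpoint to a unit vector on the sphere (x = cos φ cos λ, y = cos φ sin λ, z = sin φ).
The central angle between the endpoints is δ = arccos(p₁·p₂) ≈ 1.591 rad (91.2°). The total great-circle distance is δ·R ≈ 1.591 × 6371 ≈ 10136 km, so the target fraction is f = 4000/10136 ≈ 0.395.
Interpolate at f ≈ 0.395 with slerp weights a = sin((1−f)δ)/sin δ ≈ 0.821, b = sin(fδ)/sin δ ≈ 0.588.
p = a·p₁ + b·p₂ ≈ (-0.338, -0.302, 0.891); φ = arcsin(p_z) ≈ 63.03°, λ = atan2(p_y, p_x) ≈ -138.24°.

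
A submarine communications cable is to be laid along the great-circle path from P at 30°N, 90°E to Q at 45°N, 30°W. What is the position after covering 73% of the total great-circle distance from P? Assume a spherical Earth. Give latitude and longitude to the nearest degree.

≈ 57°N, 3°E

The haversine formula gives a central angle δ ≈ 1.523 rad (87.3°) between the endpoints.
Interpolate at f = 0.73 with slerp weights a = sin((1−f)δ)/sin δ ≈ 0.400, b = sin(fδ)/sin δ ≈ 0.898.
p = a·p₁ + b·p₂ ≈ (0.550, 0.029, 0.835); φ = arcsin(p_z) ≈ 56.60°, λ = atan2(p_y, p_x) ≈ 3.05°.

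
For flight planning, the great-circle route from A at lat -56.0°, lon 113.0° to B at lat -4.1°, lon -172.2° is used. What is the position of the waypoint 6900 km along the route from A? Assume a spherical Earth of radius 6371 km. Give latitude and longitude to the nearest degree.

≈ lat -17°, lon 179°

The haversine formula gives a central angle δ ≈ 1.364 rad (78.1°) between the endpoints. The total great-circle distance is δ·R ≈ 1.364 × 6371 ≈ 8689 km, so the target fraction is f = 6900/8689 ≈ 0.794.
Interpolate at f ≈ 0.794 with slerp weights a = sin((1−f)δ)/sin δ ≈ 0.283, b = sin(fδ)/sin δ ≈ 0.903.
p = a·p₁ + b·p₂ ≈ (-0.954, 0.024, -0.299); φ = arcsin(p_z) ≈ -17.41°, λ = atan2(p_y, p_x) ≈ 178.59°.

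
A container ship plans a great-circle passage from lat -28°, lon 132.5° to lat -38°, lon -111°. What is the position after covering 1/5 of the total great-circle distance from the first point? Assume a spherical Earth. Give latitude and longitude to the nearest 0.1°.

≈ lat -39.9°, lon 149.2°

Convert each endpoint to a unit vector on the sphere (x = cos φ cos λ, y = cos φ sin λ, z = sin φ).
The central angle between the endpoints is δ = arccos(p₁·p₂) ≈ 1.592 rad (91.2°).
Interpolate at f = 1/5 with slerp weights a = sin((1−f)δ)/sin δ ≈ 0.956, b = sin(fδ)/sin δ ≈ 0.313.
p = a·p₁ + b·p₂ ≈ (-0.659, 0.392, -0.642); φ = arcsin(p_z) ≈ -39.93°, λ = atan2(p_y, p_x) ≈ 149.24°.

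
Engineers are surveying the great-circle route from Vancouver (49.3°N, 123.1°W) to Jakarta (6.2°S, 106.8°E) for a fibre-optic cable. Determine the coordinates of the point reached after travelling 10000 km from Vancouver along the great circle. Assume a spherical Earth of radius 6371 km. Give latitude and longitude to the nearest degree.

The haversine formula gives a central angle δ ≈ 2.094 rad (120.0°) between the endpoints. The total great-circle distance is δ·R ≈ 2.094 × 6371 ≈ 13339 km, so the target fraction is f = 10000/13339 ≈ 0.750.
Interpolate at f ≈ 0.750 with slerp weights a = sin((1−f)δ)/sin δ ≈ 0.578, b = sin(fδ)/sin δ ≈ 1.154.
p = a·p₁ + b·p₂ ≈ (-0.537, 0.783, 0.313); φ = arcsin(p_z) ≈ 18.26°, λ = atan2(p_y, p_x) ≈ 124.46°.

≈ 18°N, 124°E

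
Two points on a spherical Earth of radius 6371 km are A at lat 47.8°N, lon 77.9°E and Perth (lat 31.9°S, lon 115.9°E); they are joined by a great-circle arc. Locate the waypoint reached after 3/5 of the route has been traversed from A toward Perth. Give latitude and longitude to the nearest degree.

From cos δ = sin φ₁ sin φ₂ + cos φ₁ cos φ₂ cos Δλ, the central angle is δ ≈ 1.513 rad (86.7°).
Interpolate at f = 3/5 with slerp weights a = sin((1−f)δ)/sin δ ≈ 0.570, b = sin(fδ)/sin δ ≈ 0.789.
p = a·p₁ + b·p₂ ≈ (-0.213, 0.977, 0.005); φ = arcsin(p_z) ≈ 0.29°, λ = atan2(p_y, p_x) ≈ 102.27°.

≈ lat 0°N, lon 102°E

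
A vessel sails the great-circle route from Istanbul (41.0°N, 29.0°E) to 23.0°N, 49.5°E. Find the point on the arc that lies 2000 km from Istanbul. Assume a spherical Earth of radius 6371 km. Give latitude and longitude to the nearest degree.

≈ 28°N, 45°E

From cos δ = sin φ₁ sin φ₂ + cos φ₁ cos φ₂ cos Δλ, the central angle is δ ≈ 0.435 rad (24.9°). The total great-circle distance is δ·R ≈ 0.435 × 6371 ≈ 2768 km, so the target fraction is f = 2000/2768 ≈ 0.722.
Interpolate at f ≈ 0.722 with slerp weights a = sin((1−f)δ)/sin δ ≈ 0.286, b = sin(fδ)/sin δ ≈ 0.733.
p = a·p₁ + b·p₂ ≈ (0.627, 0.618, 0.474); φ = arcsin(p_z) ≈ 28.30°, λ = atan2(p_y, p_x) ≈ 44.58°.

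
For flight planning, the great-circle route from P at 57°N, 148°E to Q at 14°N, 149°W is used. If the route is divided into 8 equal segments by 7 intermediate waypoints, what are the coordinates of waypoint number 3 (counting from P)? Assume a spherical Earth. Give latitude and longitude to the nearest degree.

Write both endpoints as unit vectors p₁, p₂ with components (cos φ cos λ, cos φ sin λ, sin φ).
The central angle between the endpoints is δ = arccos(p₁·p₂) ≈ 1.112 rad (63.7°).
Interpolate at f = 3/8 with slerp weights a = sin((1−f)δ)/sin δ ≈ 0.714, b = sin(fδ)/sin δ ≈ 0.452.
p = a·p₁ + b·p₂ ≈ (-0.706, -0.020, 0.708); φ = arcsin(p_z) ≈ 45.10°, λ = atan2(p_y, p_x) ≈ -178.41°.

≈ 45°N, 178°W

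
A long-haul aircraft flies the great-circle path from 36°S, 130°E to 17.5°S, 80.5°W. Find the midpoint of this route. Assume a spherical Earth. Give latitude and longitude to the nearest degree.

≈ 61°S, 138°W

From cos δ = sin φ₁ sin φ₂ + cos φ₁ cos φ₂ cos Δλ, the central angle is δ ≈ 2.081 rad (119.2°).
Interpolate at f = 1/2 with slerp weights a = sin((1−f)δ)/sin δ ≈ 0.988, b = sin(fδ)/sin δ ≈ 0.988.
p = a·p₁ + b·p₂ ≈ (-0.358, -0.317, -0.878); φ = arcsin(p_z) ≈ -61.41°, λ = atan2(p_y, p_x) ≈ -138.49°.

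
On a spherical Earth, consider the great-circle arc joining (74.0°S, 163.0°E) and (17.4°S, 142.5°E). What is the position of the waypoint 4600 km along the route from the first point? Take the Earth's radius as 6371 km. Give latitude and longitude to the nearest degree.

≈ (34°S, 145°E)

From cos δ = sin φ₁ sin φ₂ + cos φ₁ cos φ₂ cos Δλ, the central angle is δ ≈ 1.008 rad (57.7°). The total great-circle distance is δ·R ≈ 1.008 × 6371 ≈ 6420 km, so the target fraction is f = 4600/6420 ≈ 0.717.
Interpolate at f ≈ 0.717 with slerp weights a = sin((1−f)δ)/sin δ ≈ 0.333, b = sin(fδ)/sin δ ≈ 0.782.
p = a·p₁ + b·p₂ ≈ (-0.680, 0.481, -0.554); φ = arcsin(p_z) ≈ -33.65°, λ = atan2(p_y, p_x) ≈ 144.71°.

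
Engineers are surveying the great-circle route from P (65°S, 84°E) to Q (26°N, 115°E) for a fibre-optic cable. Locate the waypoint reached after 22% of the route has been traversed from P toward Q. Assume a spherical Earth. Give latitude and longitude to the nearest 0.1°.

Write both endpoints as unit vectors p₁, p₂ with components (cos φ cos λ, cos φ sin λ, sin φ).
The central angle between the endpoints is δ = arccos(p₁·p₂) ≈ 1.643 rad (94.1°).
Interpolate at f = 0.22 with slerp weights a = sin((1−f)δ)/sin δ ≈ 0.961, b = sin(fδ)/sin δ ≈ 0.354.
p = a·p₁ + b·p₂ ≈ (-0.092, 0.693, -0.715); φ = arcsin(p_z) ≈ -45.68°, λ = atan2(p_y, p_x) ≈ 97.58°.

≈ (45.7°S, 97.6°E)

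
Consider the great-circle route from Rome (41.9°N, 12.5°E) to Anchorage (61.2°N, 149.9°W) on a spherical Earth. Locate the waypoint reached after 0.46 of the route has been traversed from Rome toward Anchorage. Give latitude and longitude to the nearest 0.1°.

≈ (75.7°N, 7.8°W)

Convert each endpoint to a unit vector on the sphere (x = cos φ cos λ, y = cos φ sin λ, z = sin φ).
The central angle between the endpoints is δ = arccos(p₁·p₂) ≈ 1.325 rad (75.9°).
Interpolate at f = 0.46 with slerp weights a = sin((1−f)δ)/sin δ ≈ 0.676, b = sin(fδ)/sin δ ≈ 0.590.
p = a·p₁ + b·p₂ ≈ (0.245, -0.034, 0.969); φ = arcsin(p_z) ≈ 75.66°, λ = atan2(p_y, p_x) ≈ -7.80°.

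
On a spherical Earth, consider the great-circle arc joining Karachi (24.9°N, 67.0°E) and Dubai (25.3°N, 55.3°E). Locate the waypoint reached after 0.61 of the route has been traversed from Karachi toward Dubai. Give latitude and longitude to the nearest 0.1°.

From cos δ = sin φ₁ sin φ₂ + cos φ₁ cos φ₂ cos Δλ, the central angle is δ ≈ 0.185 rad (10.6°).
Interpolate at f = 0.61 with slerp weights a = sin((1−f)δ)/sin δ ≈ 0.392, b = sin(fδ)/sin δ ≈ 0.612.
p = a·p₁ + b·p₂ ≈ (0.454, 0.782, 0.427); φ = arcsin(p_z) ≈ 25.25°, λ = atan2(p_y, p_x) ≈ 59.87°.

≈ 25.3°N, 59.9°E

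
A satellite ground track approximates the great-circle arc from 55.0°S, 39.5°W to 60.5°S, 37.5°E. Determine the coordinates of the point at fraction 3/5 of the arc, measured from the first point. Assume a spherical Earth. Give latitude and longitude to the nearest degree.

From cos δ = sin φ₁ sin φ₂ + cos φ₁ cos φ₂ cos Δλ, the central angle is δ ≈ 0.682 rad (39.1°).
Interpolate at f = 3/5 with slerp weights a = sin((1−f)δ)/sin δ ≈ 0.427, b = sin(fδ)/sin δ ≈ 0.631.
p = a·p₁ + b·p₂ ≈ (0.436, 0.033, -0.899); φ = arcsin(p_z) ≈ -64.09°, λ = atan2(p_y, p_x) ≈ 4.37°.

≈ 64°S, 4°E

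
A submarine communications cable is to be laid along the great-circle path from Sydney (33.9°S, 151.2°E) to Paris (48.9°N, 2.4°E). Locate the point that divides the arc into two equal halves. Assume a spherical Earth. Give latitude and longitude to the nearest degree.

Write both endpoints as unit vectors p₁, p₂ with components (cos φ cos λ, cos φ sin λ, sin φ).
The central angle between the endpoints is δ = arccos(p₁·p₂) ≈ 2.662 rad (152.5°).
Interpolate at f = 1/2 with slerp weights a = sin((1−f)δ)/sin δ ≈ 2.104, b = sin(fδ)/sin δ ≈ 2.104.
p = a·p₁ + b·p₂ ≈ (-0.148, 0.899, 0.412); φ = arcsin(p_z) ≈ 24.33°, λ = atan2(p_y, p_x) ≈ 99.37°.

≈ 24°N, 99°E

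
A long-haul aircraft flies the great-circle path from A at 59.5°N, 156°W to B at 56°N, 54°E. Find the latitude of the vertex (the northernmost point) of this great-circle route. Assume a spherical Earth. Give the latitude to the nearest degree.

≈ 81°N

The great circle lies in the plane with unit normal n̂ = (p₁ × p₂)/|p₁ × p₂|.
Here n̂_z ≈ -0.161; the vertex latitude is φ_max = arccos|n̂_z| ≈ 80.8°.
Check via Clairaut: cos φ_max = |cos φ₁| · sin C = cos(59.5°)·sin(18.5°) ≈ 0.161, again giving ≈ 80.8°.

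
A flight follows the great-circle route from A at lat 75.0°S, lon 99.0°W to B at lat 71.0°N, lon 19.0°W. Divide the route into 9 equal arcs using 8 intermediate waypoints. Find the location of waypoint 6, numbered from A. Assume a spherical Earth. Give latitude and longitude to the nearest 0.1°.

From cos δ = sin φ₁ sin φ₂ + cos φ₁ cos φ₂ cos Δλ, the central angle is δ ≈ 2.688 rad (154.0°).
Interpolate at f = 6/9 with slerp weights a = sin((1−f)δ)/sin δ ≈ 1.780, b = sin(fδ)/sin δ ≈ 2.224.
p = a·p₁ + b·p₂ ≈ (0.613, -0.691, 0.384); φ = arcsin(p_z) ≈ 22.58°, λ = atan2(p_y, p_x) ≈ -48.43°.

≈ lat 22.6°N, lon 48.4°W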